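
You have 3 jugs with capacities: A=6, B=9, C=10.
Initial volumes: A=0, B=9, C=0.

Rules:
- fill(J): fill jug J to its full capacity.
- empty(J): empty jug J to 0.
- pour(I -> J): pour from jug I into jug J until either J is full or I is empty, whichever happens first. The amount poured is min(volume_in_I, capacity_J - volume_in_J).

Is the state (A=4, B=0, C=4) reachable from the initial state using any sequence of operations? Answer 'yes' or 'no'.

Answer: yes

Derivation:
BFS from (A=0, B=9, C=0):
  1. empty(B) -> (A=0 B=0 C=0)
  2. fill(C) -> (A=0 B=0 C=10)
  3. pour(C -> A) -> (A=6 B=0 C=4)
  4. empty(A) -> (A=0 B=0 C=4)
  5. pour(C -> B) -> (A=0 B=4 C=0)
  6. fill(C) -> (A=0 B=4 C=10)
  7. pour(C -> A) -> (A=6 B=4 C=4)
  8. empty(A) -> (A=0 B=4 C=4)
  9. pour(B -> A) -> (A=4 B=0 C=4)
Target reached → yes.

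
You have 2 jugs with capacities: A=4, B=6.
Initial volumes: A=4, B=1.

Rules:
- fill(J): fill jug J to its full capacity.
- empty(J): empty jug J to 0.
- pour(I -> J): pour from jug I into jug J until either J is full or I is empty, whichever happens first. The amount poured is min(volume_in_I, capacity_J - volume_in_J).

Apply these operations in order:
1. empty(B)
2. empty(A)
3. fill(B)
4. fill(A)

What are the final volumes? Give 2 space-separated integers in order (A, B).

Answer: 4 6

Derivation:
Step 1: empty(B) -> (A=4 B=0)
Step 2: empty(A) -> (A=0 B=0)
Step 3: fill(B) -> (A=0 B=6)
Step 4: fill(A) -> (A=4 B=6)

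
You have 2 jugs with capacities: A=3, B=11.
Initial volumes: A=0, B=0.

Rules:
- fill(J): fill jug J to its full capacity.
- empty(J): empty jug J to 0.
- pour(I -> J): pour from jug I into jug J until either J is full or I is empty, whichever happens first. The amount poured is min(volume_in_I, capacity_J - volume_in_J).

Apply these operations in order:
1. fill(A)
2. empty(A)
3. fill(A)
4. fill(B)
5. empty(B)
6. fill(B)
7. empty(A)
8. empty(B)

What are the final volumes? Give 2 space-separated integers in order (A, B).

Answer: 0 0

Derivation:
Step 1: fill(A) -> (A=3 B=0)
Step 2: empty(A) -> (A=0 B=0)
Step 3: fill(A) -> (A=3 B=0)
Step 4: fill(B) -> (A=3 B=11)
Step 5: empty(B) -> (A=3 B=0)
Step 6: fill(B) -> (A=3 B=11)
Step 7: empty(A) -> (A=0 B=11)
Step 8: empty(B) -> (A=0 B=0)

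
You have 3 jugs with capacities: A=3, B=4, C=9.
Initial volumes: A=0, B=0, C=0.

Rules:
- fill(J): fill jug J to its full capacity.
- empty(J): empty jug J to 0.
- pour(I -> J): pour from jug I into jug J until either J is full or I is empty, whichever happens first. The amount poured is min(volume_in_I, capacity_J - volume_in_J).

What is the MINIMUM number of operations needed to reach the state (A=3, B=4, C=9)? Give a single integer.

Answer: 3

Derivation:
BFS from (A=0, B=0, C=0). One shortest path:
  1. fill(A) -> (A=3 B=0 C=0)
  2. fill(B) -> (A=3 B=4 C=0)
  3. fill(C) -> (A=3 B=4 C=9)
Reached target in 3 moves.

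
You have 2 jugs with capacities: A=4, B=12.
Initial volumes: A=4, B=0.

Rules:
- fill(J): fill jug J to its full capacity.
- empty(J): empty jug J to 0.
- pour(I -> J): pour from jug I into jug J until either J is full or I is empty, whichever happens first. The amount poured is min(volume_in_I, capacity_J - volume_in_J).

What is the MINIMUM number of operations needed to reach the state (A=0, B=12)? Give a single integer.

BFS from (A=4, B=0). One shortest path:
  1. empty(A) -> (A=0 B=0)
  2. fill(B) -> (A=0 B=12)
Reached target in 2 moves.

Answer: 2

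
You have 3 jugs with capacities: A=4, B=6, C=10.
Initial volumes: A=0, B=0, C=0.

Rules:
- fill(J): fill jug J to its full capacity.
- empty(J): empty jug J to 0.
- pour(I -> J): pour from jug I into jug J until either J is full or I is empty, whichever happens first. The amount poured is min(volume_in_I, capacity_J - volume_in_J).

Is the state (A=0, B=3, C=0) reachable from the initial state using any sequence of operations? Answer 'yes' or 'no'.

BFS explored all 64 reachable states.
Reachable set includes: (0,0,0), (0,0,2), (0,0,4), (0,0,6), (0,0,8), (0,0,10), (0,2,0), (0,2,2), (0,2,4), (0,2,6), (0,2,8), (0,2,10) ...
Target (A=0, B=3, C=0) not in reachable set → no.

Answer: no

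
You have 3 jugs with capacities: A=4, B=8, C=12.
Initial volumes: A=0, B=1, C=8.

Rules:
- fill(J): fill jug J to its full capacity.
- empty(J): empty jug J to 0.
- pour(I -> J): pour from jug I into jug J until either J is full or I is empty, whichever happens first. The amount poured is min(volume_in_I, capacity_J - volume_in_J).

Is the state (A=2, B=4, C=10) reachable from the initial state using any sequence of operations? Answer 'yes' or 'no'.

BFS explored all 68 reachable states.
Reachable set includes: (0,0,0), (0,0,1), (0,0,4), (0,0,5), (0,0,8), (0,0,9), (0,0,12), (0,1,0), (0,1,4), (0,1,8), (0,1,12), (0,4,0) ...
Target (A=2, B=4, C=10) not in reachable set → no.

Answer: no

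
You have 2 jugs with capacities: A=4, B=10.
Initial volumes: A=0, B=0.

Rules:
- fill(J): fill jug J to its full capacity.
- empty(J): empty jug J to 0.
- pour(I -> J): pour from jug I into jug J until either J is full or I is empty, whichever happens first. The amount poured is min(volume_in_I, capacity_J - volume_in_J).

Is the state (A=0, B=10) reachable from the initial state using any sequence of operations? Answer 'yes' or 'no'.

BFS from (A=0, B=0):
  1. fill(B) -> (A=0 B=10)
Target reached → yes.

Answer: yes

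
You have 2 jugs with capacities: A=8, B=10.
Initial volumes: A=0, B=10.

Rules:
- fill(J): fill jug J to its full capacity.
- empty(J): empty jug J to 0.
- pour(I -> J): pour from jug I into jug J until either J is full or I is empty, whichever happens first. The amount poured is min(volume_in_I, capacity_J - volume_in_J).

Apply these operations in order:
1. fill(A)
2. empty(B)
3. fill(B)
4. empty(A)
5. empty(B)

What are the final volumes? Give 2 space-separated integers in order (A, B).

Answer: 0 0

Derivation:
Step 1: fill(A) -> (A=8 B=10)
Step 2: empty(B) -> (A=8 B=0)
Step 3: fill(B) -> (A=8 B=10)
Step 4: empty(A) -> (A=0 B=10)
Step 5: empty(B) -> (A=0 B=0)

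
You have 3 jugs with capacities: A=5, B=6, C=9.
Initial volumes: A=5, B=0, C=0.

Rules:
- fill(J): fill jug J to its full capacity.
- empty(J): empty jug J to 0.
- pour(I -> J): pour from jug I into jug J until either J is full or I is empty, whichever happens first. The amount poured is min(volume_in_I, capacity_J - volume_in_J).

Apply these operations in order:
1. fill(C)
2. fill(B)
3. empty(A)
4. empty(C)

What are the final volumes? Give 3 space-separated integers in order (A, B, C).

Answer: 0 6 0

Derivation:
Step 1: fill(C) -> (A=5 B=0 C=9)
Step 2: fill(B) -> (A=5 B=6 C=9)
Step 3: empty(A) -> (A=0 B=6 C=9)
Step 4: empty(C) -> (A=0 B=6 C=0)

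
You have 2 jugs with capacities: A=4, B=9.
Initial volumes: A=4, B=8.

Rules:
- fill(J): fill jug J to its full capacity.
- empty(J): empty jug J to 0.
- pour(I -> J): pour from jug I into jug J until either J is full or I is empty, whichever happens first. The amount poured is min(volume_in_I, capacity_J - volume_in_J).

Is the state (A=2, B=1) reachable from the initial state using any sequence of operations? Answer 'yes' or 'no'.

Answer: no

Derivation:
BFS explored all 26 reachable states.
Reachable set includes: (0,0), (0,1), (0,2), (0,3), (0,4), (0,5), (0,6), (0,7), (0,8), (0,9), (1,0), (1,9) ...
Target (A=2, B=1) not in reachable set → no.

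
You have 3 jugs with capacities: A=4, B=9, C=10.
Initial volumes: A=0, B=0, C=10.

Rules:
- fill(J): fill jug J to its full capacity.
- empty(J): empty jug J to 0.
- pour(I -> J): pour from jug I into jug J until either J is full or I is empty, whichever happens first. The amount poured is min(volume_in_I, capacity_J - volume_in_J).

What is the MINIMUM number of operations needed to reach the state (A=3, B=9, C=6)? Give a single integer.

Answer: 6

Derivation:
BFS from (A=0, B=0, C=10). One shortest path:
  1. fill(A) -> (A=4 B=0 C=10)
  2. pour(A -> B) -> (A=0 B=4 C=10)
  3. fill(A) -> (A=4 B=4 C=10)
  4. pour(A -> B) -> (A=0 B=8 C=10)
  5. pour(C -> A) -> (A=4 B=8 C=6)
  6. pour(A -> B) -> (A=3 B=9 C=6)
Reached target in 6 moves.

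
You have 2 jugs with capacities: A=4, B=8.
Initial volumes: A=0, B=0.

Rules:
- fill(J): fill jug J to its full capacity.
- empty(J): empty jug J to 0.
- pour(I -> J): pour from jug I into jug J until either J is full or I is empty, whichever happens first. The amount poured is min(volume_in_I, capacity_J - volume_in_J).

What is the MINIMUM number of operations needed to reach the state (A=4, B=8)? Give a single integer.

BFS from (A=0, B=0). One shortest path:
  1. fill(A) -> (A=4 B=0)
  2. fill(B) -> (A=4 B=8)
Reached target in 2 moves.

Answer: 2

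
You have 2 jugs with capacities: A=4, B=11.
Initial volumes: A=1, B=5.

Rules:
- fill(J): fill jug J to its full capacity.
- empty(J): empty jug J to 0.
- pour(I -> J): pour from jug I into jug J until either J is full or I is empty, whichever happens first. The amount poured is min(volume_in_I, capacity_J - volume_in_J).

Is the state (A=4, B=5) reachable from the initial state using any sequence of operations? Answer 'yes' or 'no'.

Answer: yes

Derivation:
BFS from (A=1, B=5):
  1. fill(A) -> (A=4 B=5)
Target reached → yes.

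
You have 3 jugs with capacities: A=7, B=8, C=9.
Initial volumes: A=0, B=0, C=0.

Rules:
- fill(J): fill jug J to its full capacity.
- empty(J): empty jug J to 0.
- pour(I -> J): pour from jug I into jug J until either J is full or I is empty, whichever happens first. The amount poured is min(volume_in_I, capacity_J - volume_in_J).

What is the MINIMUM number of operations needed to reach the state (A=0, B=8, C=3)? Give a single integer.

Answer: 6

Derivation:
BFS from (A=0, B=0, C=0). One shortest path:
  1. fill(C) -> (A=0 B=0 C=9)
  2. pour(C -> A) -> (A=7 B=0 C=2)
  3. empty(A) -> (A=0 B=0 C=2)
  4. pour(C -> B) -> (A=0 B=2 C=0)
  5. fill(C) -> (A=0 B=2 C=9)
  6. pour(C -> B) -> (A=0 B=8 C=3)
Reached target in 6 moves.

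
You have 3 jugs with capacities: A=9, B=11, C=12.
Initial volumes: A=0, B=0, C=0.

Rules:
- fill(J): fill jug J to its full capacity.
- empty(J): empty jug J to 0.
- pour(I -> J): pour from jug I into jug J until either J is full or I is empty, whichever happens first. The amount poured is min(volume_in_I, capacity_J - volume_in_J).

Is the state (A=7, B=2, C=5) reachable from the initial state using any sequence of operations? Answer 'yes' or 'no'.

Answer: no

Derivation:
BFS explored all 680 reachable states.
Reachable set includes: (0,0,0), (0,0,1), (0,0,2), (0,0,3), (0,0,4), (0,0,5), (0,0,6), (0,0,7), (0,0,8), (0,0,9), (0,0,10), (0,0,11) ...
Target (A=7, B=2, C=5) not in reachable set → no.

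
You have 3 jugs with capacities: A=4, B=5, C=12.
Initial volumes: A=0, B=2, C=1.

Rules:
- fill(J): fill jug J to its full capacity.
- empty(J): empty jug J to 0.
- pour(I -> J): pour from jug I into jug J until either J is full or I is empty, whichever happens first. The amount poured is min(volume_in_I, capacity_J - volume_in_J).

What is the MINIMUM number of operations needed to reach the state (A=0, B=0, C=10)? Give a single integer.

BFS from (A=0, B=2, C=1). One shortest path:
  1. fill(A) -> (A=4 B=2 C=1)
  2. fill(B) -> (A=4 B=5 C=1)
  3. pour(A -> C) -> (A=0 B=5 C=5)
  4. pour(B -> C) -> (A=0 B=0 C=10)
Reached target in 4 moves.

Answer: 4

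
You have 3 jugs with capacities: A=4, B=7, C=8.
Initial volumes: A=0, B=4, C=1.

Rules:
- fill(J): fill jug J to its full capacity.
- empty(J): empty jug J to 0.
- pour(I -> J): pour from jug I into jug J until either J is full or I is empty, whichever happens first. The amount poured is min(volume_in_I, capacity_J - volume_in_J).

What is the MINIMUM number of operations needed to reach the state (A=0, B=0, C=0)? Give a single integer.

BFS from (A=0, B=4, C=1). One shortest path:
  1. empty(B) -> (A=0 B=0 C=1)
  2. empty(C) -> (A=0 B=0 C=0)
Reached target in 2 moves.

Answer: 2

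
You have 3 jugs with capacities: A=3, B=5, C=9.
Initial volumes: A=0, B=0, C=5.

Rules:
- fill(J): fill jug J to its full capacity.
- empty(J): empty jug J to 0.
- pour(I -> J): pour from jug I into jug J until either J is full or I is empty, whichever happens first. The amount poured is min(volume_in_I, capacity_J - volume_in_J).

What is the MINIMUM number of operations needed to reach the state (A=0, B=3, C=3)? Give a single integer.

BFS from (A=0, B=0, C=5). One shortest path:
  1. fill(A) -> (A=3 B=0 C=5)
  2. empty(C) -> (A=3 B=0 C=0)
  3. pour(A -> B) -> (A=0 B=3 C=0)
  4. fill(A) -> (A=3 B=3 C=0)
  5. pour(A -> C) -> (A=0 B=3 C=3)
Reached target in 5 moves.

Answer: 5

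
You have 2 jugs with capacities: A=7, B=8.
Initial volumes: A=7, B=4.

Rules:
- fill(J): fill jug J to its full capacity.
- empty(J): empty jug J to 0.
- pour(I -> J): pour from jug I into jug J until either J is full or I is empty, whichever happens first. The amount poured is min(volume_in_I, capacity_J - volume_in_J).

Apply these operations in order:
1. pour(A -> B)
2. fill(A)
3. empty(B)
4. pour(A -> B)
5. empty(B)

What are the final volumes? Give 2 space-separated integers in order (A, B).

Step 1: pour(A -> B) -> (A=3 B=8)
Step 2: fill(A) -> (A=7 B=8)
Step 3: empty(B) -> (A=7 B=0)
Step 4: pour(A -> B) -> (A=0 B=7)
Step 5: empty(B) -> (A=0 B=0)

Answer: 0 0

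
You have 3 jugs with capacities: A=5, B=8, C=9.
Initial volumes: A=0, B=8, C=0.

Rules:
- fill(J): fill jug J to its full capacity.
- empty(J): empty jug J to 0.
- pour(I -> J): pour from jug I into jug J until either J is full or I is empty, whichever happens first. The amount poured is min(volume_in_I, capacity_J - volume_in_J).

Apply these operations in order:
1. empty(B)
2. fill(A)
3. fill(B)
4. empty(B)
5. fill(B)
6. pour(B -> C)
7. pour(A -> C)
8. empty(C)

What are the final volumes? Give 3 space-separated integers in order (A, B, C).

Step 1: empty(B) -> (A=0 B=0 C=0)
Step 2: fill(A) -> (A=5 B=0 C=0)
Step 3: fill(B) -> (A=5 B=8 C=0)
Step 4: empty(B) -> (A=5 B=0 C=0)
Step 5: fill(B) -> (A=5 B=8 C=0)
Step 6: pour(B -> C) -> (A=5 B=0 C=8)
Step 7: pour(A -> C) -> (A=4 B=0 C=9)
Step 8: empty(C) -> (A=4 B=0 C=0)

Answer: 4 0 0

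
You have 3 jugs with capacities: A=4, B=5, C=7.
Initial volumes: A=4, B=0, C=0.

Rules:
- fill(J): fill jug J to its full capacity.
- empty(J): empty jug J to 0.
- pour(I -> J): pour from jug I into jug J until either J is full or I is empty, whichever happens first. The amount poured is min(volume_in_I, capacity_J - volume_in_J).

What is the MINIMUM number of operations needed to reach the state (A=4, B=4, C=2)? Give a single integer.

BFS from (A=4, B=0, C=0). One shortest path:
  1. fill(C) -> (A=4 B=0 C=7)
  2. pour(C -> B) -> (A=4 B=5 C=2)
  3. empty(B) -> (A=4 B=0 C=2)
  4. pour(A -> B) -> (A=0 B=4 C=2)
  5. fill(A) -> (A=4 B=4 C=2)
Reached target in 5 moves.

Answer: 5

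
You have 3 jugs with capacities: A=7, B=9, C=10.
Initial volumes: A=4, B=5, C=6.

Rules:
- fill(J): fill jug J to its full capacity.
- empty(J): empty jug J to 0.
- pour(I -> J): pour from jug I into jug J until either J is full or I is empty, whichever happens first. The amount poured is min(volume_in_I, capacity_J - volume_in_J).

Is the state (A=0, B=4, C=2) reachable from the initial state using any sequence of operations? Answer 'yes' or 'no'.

BFS from (A=4, B=5, C=6):
  1. pour(C -> B) -> (A=4 B=9 C=2)
  2. empty(B) -> (A=4 B=0 C=2)
  3. pour(A -> B) -> (A=0 B=4 C=2)
Target reached → yes.

Answer: yes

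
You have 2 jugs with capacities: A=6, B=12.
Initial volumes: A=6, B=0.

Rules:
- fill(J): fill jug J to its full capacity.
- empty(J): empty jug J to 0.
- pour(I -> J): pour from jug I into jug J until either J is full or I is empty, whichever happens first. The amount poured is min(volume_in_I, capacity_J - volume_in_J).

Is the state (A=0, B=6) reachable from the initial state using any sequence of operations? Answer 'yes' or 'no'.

BFS from (A=6, B=0):
  1. pour(A -> B) -> (A=0 B=6)
Target reached → yes.

Answer: yes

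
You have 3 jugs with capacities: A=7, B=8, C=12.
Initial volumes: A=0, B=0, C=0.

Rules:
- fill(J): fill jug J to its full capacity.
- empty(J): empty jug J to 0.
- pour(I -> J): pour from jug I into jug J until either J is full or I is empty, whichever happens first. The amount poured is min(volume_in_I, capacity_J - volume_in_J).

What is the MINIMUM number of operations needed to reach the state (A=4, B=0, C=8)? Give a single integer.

Answer: 4

Derivation:
BFS from (A=0, B=0, C=0). One shortest path:
  1. fill(C) -> (A=0 B=0 C=12)
  2. pour(C -> B) -> (A=0 B=8 C=4)
  3. pour(C -> A) -> (A=4 B=8 C=0)
  4. pour(B -> C) -> (A=4 B=0 C=8)
Reached target in 4 moves.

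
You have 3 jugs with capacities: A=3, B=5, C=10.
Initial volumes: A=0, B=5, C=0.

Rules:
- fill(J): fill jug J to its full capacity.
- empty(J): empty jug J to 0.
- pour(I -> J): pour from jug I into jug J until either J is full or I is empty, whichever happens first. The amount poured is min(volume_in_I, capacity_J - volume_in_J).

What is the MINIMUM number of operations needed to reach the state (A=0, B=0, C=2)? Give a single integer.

BFS from (A=0, B=5, C=0). One shortest path:
  1. pour(B -> A) -> (A=3 B=2 C=0)
  2. empty(A) -> (A=0 B=2 C=0)
  3. pour(B -> C) -> (A=0 B=0 C=2)
Reached target in 3 moves.

Answer: 3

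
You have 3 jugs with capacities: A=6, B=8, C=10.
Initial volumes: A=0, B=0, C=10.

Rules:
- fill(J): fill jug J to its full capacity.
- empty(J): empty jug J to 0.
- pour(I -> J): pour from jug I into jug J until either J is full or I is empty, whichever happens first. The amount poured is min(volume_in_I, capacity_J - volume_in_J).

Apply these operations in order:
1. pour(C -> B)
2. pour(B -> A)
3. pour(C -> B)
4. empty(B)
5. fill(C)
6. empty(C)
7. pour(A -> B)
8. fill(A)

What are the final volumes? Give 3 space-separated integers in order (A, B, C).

Step 1: pour(C -> B) -> (A=0 B=8 C=2)
Step 2: pour(B -> A) -> (A=6 B=2 C=2)
Step 3: pour(C -> B) -> (A=6 B=4 C=0)
Step 4: empty(B) -> (A=6 B=0 C=0)
Step 5: fill(C) -> (A=6 B=0 C=10)
Step 6: empty(C) -> (A=6 B=0 C=0)
Step 7: pour(A -> B) -> (A=0 B=6 C=0)
Step 8: fill(A) -> (A=6 B=6 C=0)

Answer: 6 6 0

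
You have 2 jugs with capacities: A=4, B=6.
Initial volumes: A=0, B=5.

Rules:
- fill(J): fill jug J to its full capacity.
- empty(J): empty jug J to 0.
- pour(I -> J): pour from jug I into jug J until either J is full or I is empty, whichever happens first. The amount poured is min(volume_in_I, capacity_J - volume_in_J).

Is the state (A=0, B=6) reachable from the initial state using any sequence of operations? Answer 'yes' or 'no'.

BFS from (A=0, B=5):
  1. fill(B) -> (A=0 B=6)
Target reached → yes.

Answer: yes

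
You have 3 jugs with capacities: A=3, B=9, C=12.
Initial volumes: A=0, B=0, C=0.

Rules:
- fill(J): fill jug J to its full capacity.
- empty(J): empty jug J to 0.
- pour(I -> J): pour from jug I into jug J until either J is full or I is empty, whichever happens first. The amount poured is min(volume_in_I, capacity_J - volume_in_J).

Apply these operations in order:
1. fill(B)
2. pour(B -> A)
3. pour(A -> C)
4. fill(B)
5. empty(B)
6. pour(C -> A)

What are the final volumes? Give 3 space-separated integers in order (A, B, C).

Step 1: fill(B) -> (A=0 B=9 C=0)
Step 2: pour(B -> A) -> (A=3 B=6 C=0)
Step 3: pour(A -> C) -> (A=0 B=6 C=3)
Step 4: fill(B) -> (A=0 B=9 C=3)
Step 5: empty(B) -> (A=0 B=0 C=3)
Step 6: pour(C -> A) -> (A=3 B=0 C=0)

Answer: 3 0 0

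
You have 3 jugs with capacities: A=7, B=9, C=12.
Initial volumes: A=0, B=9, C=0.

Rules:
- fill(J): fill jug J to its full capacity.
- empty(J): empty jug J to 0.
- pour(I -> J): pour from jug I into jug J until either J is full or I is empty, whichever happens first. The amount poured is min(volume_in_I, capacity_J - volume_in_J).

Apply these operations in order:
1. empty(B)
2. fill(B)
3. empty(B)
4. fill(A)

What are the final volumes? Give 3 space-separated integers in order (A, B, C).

Answer: 7 0 0

Derivation:
Step 1: empty(B) -> (A=0 B=0 C=0)
Step 2: fill(B) -> (A=0 B=9 C=0)
Step 3: empty(B) -> (A=0 B=0 C=0)
Step 4: fill(A) -> (A=7 B=0 C=0)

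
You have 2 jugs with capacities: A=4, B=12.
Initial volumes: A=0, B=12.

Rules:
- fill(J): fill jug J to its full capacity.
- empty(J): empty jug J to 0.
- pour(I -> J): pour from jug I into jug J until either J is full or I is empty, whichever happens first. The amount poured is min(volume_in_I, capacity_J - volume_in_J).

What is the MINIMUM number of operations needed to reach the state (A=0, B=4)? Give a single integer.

Answer: 3

Derivation:
BFS from (A=0, B=12). One shortest path:
  1. fill(A) -> (A=4 B=12)
  2. empty(B) -> (A=4 B=0)
  3. pour(A -> B) -> (A=0 B=4)
Reached target in 3 moves.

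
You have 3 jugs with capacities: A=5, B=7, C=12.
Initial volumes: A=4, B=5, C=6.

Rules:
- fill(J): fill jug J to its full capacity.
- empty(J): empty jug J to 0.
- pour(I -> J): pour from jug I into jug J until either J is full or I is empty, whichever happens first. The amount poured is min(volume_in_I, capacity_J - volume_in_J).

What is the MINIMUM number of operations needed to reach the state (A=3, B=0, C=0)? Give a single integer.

Answer: 3

Derivation:
BFS from (A=4, B=5, C=6). One shortest path:
  1. pour(B -> C) -> (A=4 B=0 C=11)
  2. pour(A -> C) -> (A=3 B=0 C=12)
  3. empty(C) -> (A=3 B=0 C=0)
Reached target in 3 moves.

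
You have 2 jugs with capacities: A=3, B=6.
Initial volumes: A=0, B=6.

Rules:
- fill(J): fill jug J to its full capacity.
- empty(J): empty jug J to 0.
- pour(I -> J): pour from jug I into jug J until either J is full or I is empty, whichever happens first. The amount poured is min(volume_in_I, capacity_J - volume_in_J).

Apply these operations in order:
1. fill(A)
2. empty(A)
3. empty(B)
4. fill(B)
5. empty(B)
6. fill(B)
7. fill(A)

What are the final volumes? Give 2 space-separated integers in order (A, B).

Answer: 3 6

Derivation:
Step 1: fill(A) -> (A=3 B=6)
Step 2: empty(A) -> (A=0 B=6)
Step 3: empty(B) -> (A=0 B=0)
Step 4: fill(B) -> (A=0 B=6)
Step 5: empty(B) -> (A=0 B=0)
Step 6: fill(B) -> (A=0 B=6)
Step 7: fill(A) -> (A=3 B=6)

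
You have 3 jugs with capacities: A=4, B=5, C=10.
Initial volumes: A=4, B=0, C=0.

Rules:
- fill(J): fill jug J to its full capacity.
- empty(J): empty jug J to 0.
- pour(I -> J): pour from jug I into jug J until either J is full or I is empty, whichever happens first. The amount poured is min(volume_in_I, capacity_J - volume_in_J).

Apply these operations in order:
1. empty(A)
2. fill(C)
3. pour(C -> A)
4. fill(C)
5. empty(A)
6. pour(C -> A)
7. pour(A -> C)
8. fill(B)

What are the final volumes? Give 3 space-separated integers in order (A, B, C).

Answer: 0 5 10

Derivation:
Step 1: empty(A) -> (A=0 B=0 C=0)
Step 2: fill(C) -> (A=0 B=0 C=10)
Step 3: pour(C -> A) -> (A=4 B=0 C=6)
Step 4: fill(C) -> (A=4 B=0 C=10)
Step 5: empty(A) -> (A=0 B=0 C=10)
Step 6: pour(C -> A) -> (A=4 B=0 C=6)
Step 7: pour(A -> C) -> (A=0 B=0 C=10)
Step 8: fill(B) -> (A=0 B=5 C=10)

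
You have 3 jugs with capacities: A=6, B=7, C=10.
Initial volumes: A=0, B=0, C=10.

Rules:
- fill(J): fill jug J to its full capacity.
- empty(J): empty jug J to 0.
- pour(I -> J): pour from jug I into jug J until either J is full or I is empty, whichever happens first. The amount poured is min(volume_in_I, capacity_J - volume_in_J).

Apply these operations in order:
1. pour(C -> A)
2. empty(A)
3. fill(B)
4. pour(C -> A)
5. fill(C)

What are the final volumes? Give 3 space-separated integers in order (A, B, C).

Answer: 4 7 10

Derivation:
Step 1: pour(C -> A) -> (A=6 B=0 C=4)
Step 2: empty(A) -> (A=0 B=0 C=4)
Step 3: fill(B) -> (A=0 B=7 C=4)
Step 4: pour(C -> A) -> (A=4 B=7 C=0)
Step 5: fill(C) -> (A=4 B=7 C=10)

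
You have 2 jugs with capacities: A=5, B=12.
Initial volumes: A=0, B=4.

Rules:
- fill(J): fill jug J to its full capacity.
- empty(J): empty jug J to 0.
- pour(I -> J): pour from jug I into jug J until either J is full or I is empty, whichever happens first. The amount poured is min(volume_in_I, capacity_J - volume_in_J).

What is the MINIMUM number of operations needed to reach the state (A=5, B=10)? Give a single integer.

BFS from (A=0, B=4). One shortest path:
  1. fill(A) -> (A=5 B=4)
  2. empty(B) -> (A=5 B=0)
  3. pour(A -> B) -> (A=0 B=5)
  4. fill(A) -> (A=5 B=5)
  5. pour(A -> B) -> (A=0 B=10)
  6. fill(A) -> (A=5 B=10)
Reached target in 6 moves.

Answer: 6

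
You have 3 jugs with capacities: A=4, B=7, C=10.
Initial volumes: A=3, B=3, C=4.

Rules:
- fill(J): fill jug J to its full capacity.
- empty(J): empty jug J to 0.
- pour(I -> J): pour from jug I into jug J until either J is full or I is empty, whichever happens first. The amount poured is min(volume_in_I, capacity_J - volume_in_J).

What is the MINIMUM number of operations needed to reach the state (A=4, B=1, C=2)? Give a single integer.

Answer: 6

Derivation:
BFS from (A=3, B=3, C=4). One shortest path:
  1. fill(A) -> (A=4 B=3 C=4)
  2. pour(A -> B) -> (A=0 B=7 C=4)
  3. pour(B -> C) -> (A=0 B=1 C=10)
  4. pour(C -> A) -> (A=4 B=1 C=6)
  5. empty(A) -> (A=0 B=1 C=6)
  6. pour(C -> A) -> (A=4 B=1 C=2)
Reached target in 6 moves.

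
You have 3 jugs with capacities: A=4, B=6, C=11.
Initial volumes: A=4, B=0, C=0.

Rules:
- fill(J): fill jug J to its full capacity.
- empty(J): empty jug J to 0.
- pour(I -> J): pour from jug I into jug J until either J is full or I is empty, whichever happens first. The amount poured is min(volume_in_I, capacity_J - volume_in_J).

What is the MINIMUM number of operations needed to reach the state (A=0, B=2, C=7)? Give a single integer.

BFS from (A=4, B=0, C=0). One shortest path:
  1. fill(C) -> (A=4 B=0 C=11)
  2. pour(A -> B) -> (A=0 B=4 C=11)
  3. pour(C -> A) -> (A=4 B=4 C=7)
  4. pour(A -> B) -> (A=2 B=6 C=7)
  5. empty(B) -> (A=2 B=0 C=7)
  6. pour(A -> B) -> (A=0 B=2 C=7)
Reached target in 6 moves.

Answer: 6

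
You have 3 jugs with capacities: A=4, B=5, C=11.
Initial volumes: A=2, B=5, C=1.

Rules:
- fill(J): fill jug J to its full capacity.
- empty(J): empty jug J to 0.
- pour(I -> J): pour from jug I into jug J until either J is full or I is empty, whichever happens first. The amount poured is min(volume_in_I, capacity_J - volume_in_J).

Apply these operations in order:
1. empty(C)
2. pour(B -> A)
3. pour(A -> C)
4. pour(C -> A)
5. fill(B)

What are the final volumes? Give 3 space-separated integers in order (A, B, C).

Step 1: empty(C) -> (A=2 B=5 C=0)
Step 2: pour(B -> A) -> (A=4 B=3 C=0)
Step 3: pour(A -> C) -> (A=0 B=3 C=4)
Step 4: pour(C -> A) -> (A=4 B=3 C=0)
Step 5: fill(B) -> (A=4 B=5 C=0)

Answer: 4 5 0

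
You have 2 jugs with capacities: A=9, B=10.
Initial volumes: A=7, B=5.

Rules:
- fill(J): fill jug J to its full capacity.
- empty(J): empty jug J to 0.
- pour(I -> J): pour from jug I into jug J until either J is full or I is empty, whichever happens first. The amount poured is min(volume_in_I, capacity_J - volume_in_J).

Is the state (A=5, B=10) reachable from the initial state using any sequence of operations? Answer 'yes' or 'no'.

Answer: yes

Derivation:
BFS from (A=7, B=5):
  1. empty(A) -> (A=0 B=5)
  2. pour(B -> A) -> (A=5 B=0)
  3. fill(B) -> (A=5 B=10)
Target reached → yes.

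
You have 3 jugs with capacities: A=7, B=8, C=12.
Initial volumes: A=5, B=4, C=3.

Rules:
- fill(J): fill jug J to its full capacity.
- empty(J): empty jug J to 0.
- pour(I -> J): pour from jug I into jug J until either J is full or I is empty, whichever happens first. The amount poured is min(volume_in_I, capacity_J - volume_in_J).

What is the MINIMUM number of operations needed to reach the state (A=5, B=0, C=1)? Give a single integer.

BFS from (A=5, B=4, C=3). One shortest path:
  1. fill(A) -> (A=7 B=4 C=3)
  2. fill(B) -> (A=7 B=8 C=3)
  3. pour(A -> C) -> (A=0 B=8 C=10)
  4. pour(B -> A) -> (A=7 B=1 C=10)
  5. pour(A -> C) -> (A=5 B=1 C=12)
  6. empty(C) -> (A=5 B=1 C=0)
  7. pour(B -> C) -> (A=5 B=0 C=1)
Reached target in 7 moves.

Answer: 7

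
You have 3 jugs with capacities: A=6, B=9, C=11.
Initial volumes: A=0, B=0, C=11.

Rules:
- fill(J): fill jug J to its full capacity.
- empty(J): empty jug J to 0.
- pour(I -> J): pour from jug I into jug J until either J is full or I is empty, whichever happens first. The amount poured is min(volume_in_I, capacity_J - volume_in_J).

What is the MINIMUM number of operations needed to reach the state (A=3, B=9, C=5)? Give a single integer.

BFS from (A=0, B=0, C=11). One shortest path:
  1. fill(A) -> (A=6 B=0 C=11)
  2. pour(A -> B) -> (A=0 B=6 C=11)
  3. pour(C -> A) -> (A=6 B=6 C=5)
  4. pour(A -> B) -> (A=3 B=9 C=5)
Reached target in 4 moves.

Answer: 4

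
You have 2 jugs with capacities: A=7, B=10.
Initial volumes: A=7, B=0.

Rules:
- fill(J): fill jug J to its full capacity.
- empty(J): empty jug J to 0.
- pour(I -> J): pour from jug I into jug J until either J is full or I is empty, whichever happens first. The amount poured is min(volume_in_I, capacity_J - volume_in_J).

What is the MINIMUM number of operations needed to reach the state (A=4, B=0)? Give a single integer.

BFS from (A=7, B=0). One shortest path:
  1. pour(A -> B) -> (A=0 B=7)
  2. fill(A) -> (A=7 B=7)
  3. pour(A -> B) -> (A=4 B=10)
  4. empty(B) -> (A=4 B=0)
Reached target in 4 moves.

Answer: 4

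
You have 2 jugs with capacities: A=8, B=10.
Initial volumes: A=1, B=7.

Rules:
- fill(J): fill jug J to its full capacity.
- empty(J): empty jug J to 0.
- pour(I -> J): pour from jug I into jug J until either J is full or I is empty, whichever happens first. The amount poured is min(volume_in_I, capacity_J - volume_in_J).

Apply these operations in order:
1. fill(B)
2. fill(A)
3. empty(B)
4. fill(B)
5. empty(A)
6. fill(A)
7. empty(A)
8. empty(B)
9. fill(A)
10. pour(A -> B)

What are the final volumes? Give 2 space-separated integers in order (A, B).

Answer: 0 8

Derivation:
Step 1: fill(B) -> (A=1 B=10)
Step 2: fill(A) -> (A=8 B=10)
Step 3: empty(B) -> (A=8 B=0)
Step 4: fill(B) -> (A=8 B=10)
Step 5: empty(A) -> (A=0 B=10)
Step 6: fill(A) -> (A=8 B=10)
Step 7: empty(A) -> (A=0 B=10)
Step 8: empty(B) -> (A=0 B=0)
Step 9: fill(A) -> (A=8 B=0)
Step 10: pour(A -> B) -> (A=0 B=8)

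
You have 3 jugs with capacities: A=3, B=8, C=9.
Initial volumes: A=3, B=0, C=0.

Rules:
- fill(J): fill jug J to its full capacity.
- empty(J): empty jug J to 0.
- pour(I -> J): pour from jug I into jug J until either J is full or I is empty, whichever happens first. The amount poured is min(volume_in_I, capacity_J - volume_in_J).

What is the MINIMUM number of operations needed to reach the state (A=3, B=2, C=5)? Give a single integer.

Answer: 8

Derivation:
BFS from (A=3, B=0, C=0). One shortest path:
  1. fill(B) -> (A=3 B=8 C=0)
  2. pour(B -> C) -> (A=3 B=0 C=8)
  3. fill(B) -> (A=3 B=8 C=8)
  4. pour(A -> C) -> (A=2 B=8 C=9)
  5. empty(C) -> (A=2 B=8 C=0)
  6. pour(B -> C) -> (A=2 B=0 C=8)
  7. pour(A -> B) -> (A=0 B=2 C=8)
  8. pour(C -> A) -> (A=3 B=2 C=5)
Reached target in 8 moves.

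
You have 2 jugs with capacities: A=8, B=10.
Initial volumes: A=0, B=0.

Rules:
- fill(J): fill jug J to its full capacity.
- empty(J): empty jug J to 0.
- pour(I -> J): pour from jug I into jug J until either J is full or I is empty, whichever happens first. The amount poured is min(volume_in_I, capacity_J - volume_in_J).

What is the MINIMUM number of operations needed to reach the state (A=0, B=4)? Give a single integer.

BFS from (A=0, B=0). One shortest path:
  1. fill(B) -> (A=0 B=10)
  2. pour(B -> A) -> (A=8 B=2)
  3. empty(A) -> (A=0 B=2)
  4. pour(B -> A) -> (A=2 B=0)
  5. fill(B) -> (A=2 B=10)
  6. pour(B -> A) -> (A=8 B=4)
  7. empty(A) -> (A=0 B=4)
Reached target in 7 moves.

Answer: 7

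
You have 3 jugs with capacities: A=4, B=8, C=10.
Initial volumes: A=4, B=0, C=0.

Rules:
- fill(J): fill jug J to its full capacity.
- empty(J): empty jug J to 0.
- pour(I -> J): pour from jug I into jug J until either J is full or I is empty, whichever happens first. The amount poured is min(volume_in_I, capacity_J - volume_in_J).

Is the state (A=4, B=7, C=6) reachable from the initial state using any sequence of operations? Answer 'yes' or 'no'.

BFS explored all 78 reachable states.
Reachable set includes: (0,0,0), (0,0,2), (0,0,4), (0,0,6), (0,0,8), (0,0,10), (0,2,0), (0,2,2), (0,2,4), (0,2,6), (0,2,8), (0,2,10) ...
Target (A=4, B=7, C=6) not in reachable set → no.

Answer: no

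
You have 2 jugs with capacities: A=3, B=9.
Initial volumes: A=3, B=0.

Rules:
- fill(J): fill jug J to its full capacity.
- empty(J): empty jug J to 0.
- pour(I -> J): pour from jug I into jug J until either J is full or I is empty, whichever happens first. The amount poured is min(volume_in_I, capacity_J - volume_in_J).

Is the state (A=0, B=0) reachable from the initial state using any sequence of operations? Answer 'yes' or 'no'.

Answer: yes

Derivation:
BFS from (A=3, B=0):
  1. empty(A) -> (A=0 B=0)
Target reached → yes.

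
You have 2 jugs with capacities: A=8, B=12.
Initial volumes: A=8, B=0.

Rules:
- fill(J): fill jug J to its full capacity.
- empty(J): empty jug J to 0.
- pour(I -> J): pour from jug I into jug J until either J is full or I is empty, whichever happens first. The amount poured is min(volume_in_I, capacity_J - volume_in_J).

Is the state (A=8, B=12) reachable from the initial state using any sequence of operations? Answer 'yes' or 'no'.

BFS from (A=8, B=0):
  1. fill(B) -> (A=8 B=12)
Target reached → yes.

Answer: yes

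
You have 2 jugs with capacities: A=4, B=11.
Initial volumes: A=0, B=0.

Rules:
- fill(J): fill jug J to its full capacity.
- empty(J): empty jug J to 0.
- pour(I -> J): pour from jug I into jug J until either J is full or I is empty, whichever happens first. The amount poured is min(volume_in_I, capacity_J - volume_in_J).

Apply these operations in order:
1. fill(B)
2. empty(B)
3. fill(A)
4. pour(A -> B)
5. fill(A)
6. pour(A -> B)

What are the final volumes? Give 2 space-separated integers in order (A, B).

Answer: 0 8

Derivation:
Step 1: fill(B) -> (A=0 B=11)
Step 2: empty(B) -> (A=0 B=0)
Step 3: fill(A) -> (A=4 B=0)
Step 4: pour(A -> B) -> (A=0 B=4)
Step 5: fill(A) -> (A=4 B=4)
Step 6: pour(A -> B) -> (A=0 B=8)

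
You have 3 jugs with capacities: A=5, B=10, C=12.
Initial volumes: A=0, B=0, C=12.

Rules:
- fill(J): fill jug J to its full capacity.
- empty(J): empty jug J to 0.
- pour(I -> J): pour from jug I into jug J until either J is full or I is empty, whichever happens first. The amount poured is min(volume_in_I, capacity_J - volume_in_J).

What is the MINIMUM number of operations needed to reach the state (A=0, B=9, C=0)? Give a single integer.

Answer: 7

Derivation:
BFS from (A=0, B=0, C=12). One shortest path:
  1. pour(C -> A) -> (A=5 B=0 C=7)
  2. empty(A) -> (A=0 B=0 C=7)
  3. pour(C -> B) -> (A=0 B=7 C=0)
  4. fill(C) -> (A=0 B=7 C=12)
  5. pour(C -> B) -> (A=0 B=10 C=9)
  6. empty(B) -> (A=0 B=0 C=9)
  7. pour(C -> B) -> (A=0 B=9 C=0)
Reached target in 7 moves.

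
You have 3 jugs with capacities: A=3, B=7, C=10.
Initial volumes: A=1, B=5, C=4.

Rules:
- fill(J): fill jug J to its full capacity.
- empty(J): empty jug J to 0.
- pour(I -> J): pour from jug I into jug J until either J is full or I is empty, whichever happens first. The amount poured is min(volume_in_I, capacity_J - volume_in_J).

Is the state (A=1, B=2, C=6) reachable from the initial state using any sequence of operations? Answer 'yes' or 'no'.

BFS explored all 245 reachable states.
Reachable set includes: (0,0,0), (0,0,1), (0,0,2), (0,0,3), (0,0,4), (0,0,5), (0,0,6), (0,0,7), (0,0,8), (0,0,9), (0,0,10), (0,1,0) ...
Target (A=1, B=2, C=6) not in reachable set → no.

Answer: no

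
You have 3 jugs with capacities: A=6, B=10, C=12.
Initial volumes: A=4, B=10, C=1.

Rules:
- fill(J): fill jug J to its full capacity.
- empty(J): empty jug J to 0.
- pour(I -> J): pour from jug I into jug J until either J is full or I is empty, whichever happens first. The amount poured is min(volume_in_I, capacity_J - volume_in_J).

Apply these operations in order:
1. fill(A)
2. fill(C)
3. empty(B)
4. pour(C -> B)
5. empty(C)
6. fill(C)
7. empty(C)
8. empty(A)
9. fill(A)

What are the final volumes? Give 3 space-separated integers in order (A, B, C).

Answer: 6 10 0

Derivation:
Step 1: fill(A) -> (A=6 B=10 C=1)
Step 2: fill(C) -> (A=6 B=10 C=12)
Step 3: empty(B) -> (A=6 B=0 C=12)
Step 4: pour(C -> B) -> (A=6 B=10 C=2)
Step 5: empty(C) -> (A=6 B=10 C=0)
Step 6: fill(C) -> (A=6 B=10 C=12)
Step 7: empty(C) -> (A=6 B=10 C=0)
Step 8: empty(A) -> (A=0 B=10 C=0)
Step 9: fill(A) -> (A=6 B=10 C=0)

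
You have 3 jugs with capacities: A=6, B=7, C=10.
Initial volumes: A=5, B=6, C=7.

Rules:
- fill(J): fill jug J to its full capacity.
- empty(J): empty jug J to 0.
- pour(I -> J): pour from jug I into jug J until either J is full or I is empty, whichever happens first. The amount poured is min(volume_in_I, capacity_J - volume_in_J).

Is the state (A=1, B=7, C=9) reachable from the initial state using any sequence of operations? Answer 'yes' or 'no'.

BFS from (A=5, B=6, C=7):
  1. empty(C) -> (A=5 B=6 C=0)
  2. pour(A -> C) -> (A=0 B=6 C=5)
  3. fill(A) -> (A=6 B=6 C=5)
  4. pour(A -> C) -> (A=1 B=6 C=10)
  5. pour(C -> B) -> (A=1 B=7 C=9)
Target reached → yes.

Answer: yes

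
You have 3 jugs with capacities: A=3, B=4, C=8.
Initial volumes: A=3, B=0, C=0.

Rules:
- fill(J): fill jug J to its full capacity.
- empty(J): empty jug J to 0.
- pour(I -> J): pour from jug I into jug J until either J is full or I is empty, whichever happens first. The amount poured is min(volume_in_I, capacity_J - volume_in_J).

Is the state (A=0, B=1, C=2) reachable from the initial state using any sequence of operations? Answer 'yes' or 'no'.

BFS from (A=3, B=0, C=0):
  1. pour(A -> B) -> (A=0 B=3 C=0)
  2. fill(A) -> (A=3 B=3 C=0)
  3. pour(A -> B) -> (A=2 B=4 C=0)
  4. pour(A -> C) -> (A=0 B=4 C=2)
  5. pour(B -> A) -> (A=3 B=1 C=2)
  6. empty(A) -> (A=0 B=1 C=2)
Target reached → yes.

Answer: yes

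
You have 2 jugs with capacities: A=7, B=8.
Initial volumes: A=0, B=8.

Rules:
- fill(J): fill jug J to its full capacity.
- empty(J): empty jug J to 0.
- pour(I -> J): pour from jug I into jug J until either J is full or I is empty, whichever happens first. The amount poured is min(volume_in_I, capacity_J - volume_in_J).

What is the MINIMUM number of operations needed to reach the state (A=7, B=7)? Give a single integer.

BFS from (A=0, B=8). One shortest path:
  1. fill(A) -> (A=7 B=8)
  2. empty(B) -> (A=7 B=0)
  3. pour(A -> B) -> (A=0 B=7)
  4. fill(A) -> (A=7 B=7)
Reached target in 4 moves.

Answer: 4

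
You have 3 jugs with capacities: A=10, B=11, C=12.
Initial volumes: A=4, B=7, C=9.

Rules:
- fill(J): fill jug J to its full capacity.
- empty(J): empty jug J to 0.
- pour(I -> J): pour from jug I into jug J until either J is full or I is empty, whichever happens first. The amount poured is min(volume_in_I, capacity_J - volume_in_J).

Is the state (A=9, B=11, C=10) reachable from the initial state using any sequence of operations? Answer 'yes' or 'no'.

BFS from (A=4, B=7, C=9):
  1. pour(B -> A) -> (A=10 B=1 C=9)
  2. pour(B -> C) -> (A=10 B=0 C=10)
  3. pour(A -> B) -> (A=0 B=10 C=10)
  4. fill(A) -> (A=10 B=10 C=10)
  5. pour(A -> B) -> (A=9 B=11 C=10)
Target reached → yes.

Answer: yes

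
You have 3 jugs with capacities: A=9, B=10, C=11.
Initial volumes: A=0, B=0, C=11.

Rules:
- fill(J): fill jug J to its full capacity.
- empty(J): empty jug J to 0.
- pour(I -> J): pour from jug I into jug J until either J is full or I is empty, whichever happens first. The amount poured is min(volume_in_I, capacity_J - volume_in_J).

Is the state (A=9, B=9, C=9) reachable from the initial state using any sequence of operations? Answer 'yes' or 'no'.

Answer: yes

Derivation:
BFS from (A=0, B=0, C=11):
  1. fill(A) -> (A=9 B=0 C=11)
  2. empty(C) -> (A=9 B=0 C=0)
  3. pour(A -> B) -> (A=0 B=9 C=0)
  4. fill(A) -> (A=9 B=9 C=0)
  5. pour(A -> C) -> (A=0 B=9 C=9)
  6. fill(A) -> (A=9 B=9 C=9)
Target reached → yes.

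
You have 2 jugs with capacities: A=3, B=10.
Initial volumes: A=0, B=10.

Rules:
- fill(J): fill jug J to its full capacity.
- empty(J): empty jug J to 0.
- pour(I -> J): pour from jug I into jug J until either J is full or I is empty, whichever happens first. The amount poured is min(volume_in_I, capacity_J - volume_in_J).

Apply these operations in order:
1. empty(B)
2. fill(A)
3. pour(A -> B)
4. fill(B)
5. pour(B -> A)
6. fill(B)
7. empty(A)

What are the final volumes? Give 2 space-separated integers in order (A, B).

Answer: 0 10

Derivation:
Step 1: empty(B) -> (A=0 B=0)
Step 2: fill(A) -> (A=3 B=0)
Step 3: pour(A -> B) -> (A=0 B=3)
Step 4: fill(B) -> (A=0 B=10)
Step 5: pour(B -> A) -> (A=3 B=7)
Step 6: fill(B) -> (A=3 B=10)
Step 7: empty(A) -> (A=0 B=10)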